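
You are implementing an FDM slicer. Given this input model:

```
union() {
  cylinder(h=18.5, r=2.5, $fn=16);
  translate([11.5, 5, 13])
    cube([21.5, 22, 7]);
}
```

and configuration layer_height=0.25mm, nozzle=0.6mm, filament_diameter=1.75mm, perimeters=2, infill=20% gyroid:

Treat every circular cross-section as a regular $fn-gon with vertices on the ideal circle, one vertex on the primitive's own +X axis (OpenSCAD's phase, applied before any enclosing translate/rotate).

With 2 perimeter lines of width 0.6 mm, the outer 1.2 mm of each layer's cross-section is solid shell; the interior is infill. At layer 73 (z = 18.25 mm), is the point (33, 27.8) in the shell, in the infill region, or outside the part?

outside

At z = 18.25 mm: the r=2.5 cylinder contributes a regular 16-gon of circumradius 2.5; the 21.5×22 cube at (11.5, 5) contributes its full rectangle; Merging all regions: the 2 present regions are separate (no shared area or edge), so areas and boundary lengths simply add and each stays a separate island — 2 connected regions. Overall, the cross-section has 2 separate islands. The nearest boundary edge runs (33.00, 27.00)→(33.00, 5.00); distance from the point to it = 0.80 mm. The point is not inside any of the regions above, so it lies outside the cross-section (0.80 mm from the nearest boundary).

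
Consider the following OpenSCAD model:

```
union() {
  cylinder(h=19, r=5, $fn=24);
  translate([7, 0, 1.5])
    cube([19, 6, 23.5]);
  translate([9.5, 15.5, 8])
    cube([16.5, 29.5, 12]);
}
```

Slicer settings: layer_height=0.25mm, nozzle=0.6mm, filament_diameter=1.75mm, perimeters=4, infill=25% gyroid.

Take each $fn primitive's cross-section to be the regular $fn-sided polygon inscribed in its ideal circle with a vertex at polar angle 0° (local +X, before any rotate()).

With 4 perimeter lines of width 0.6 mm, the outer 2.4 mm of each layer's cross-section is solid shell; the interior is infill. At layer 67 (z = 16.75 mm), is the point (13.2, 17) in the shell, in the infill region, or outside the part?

shell

At z = 16.75 mm: the r=5 cylinder gives a regular 24-gon of circumradius 5 (constant along its height); the cube at (7, 0) (footprint 19×6) is included at this height; the cube at (9.5, 15.5) (footprint 16.5×29.5) is included at this height; Merging all regions: the 3 present regions are separate (no shared area or edge), so areas and boundary lengths simply add and each stays a separate island — 3 connected regions. Overall, the cross-section has 3 separate islands. The nearest boundary edge runs (26.00, 15.50)→(9.50, 15.50); distance from the point to it = 1.50 mm. (Shell/infill is judged within the island containing the point — the largest one.) The point is inside the cross-section, 1.50 mm from the nearest boundary — within the 2.4 mm shell band (4 × 0.6).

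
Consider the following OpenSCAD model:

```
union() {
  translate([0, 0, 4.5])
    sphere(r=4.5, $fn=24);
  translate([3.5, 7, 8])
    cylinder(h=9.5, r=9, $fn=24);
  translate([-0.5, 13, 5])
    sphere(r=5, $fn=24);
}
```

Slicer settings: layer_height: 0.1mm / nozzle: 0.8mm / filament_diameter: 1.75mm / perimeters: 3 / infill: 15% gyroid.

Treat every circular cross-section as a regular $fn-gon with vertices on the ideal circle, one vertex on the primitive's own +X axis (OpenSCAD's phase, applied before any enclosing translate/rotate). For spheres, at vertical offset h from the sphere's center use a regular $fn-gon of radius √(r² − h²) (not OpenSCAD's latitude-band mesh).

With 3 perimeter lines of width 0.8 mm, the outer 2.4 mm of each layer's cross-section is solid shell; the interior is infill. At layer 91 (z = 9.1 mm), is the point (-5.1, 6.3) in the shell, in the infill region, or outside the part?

At z = 9.1 mm: the sphere is absent (|z−center|=4.600 > r=4.5); the r=9 cylinder at (3.5, 7) contributes a regular 24-gon of circumradius 9; the r=5 sphere at (-0.5, 13) contributes a regular 24-gon of circumradius √(5²−4.1²) = 2.862; Merging all regions: the regions partially overlap (shared area 21.45 mm²), so overlapping operands fuse into one piece — 1 connected region. Overall, the cross-section is a single solid region. The nearest boundary edge runs (-5.19, 4.67)→(-5.50, 7.00); distance from the point to it = 0.31 mm. The point is inside the cross-section, 0.31 mm from the nearest boundary — within the 2.4 mm shell band (3 × 0.8).

shell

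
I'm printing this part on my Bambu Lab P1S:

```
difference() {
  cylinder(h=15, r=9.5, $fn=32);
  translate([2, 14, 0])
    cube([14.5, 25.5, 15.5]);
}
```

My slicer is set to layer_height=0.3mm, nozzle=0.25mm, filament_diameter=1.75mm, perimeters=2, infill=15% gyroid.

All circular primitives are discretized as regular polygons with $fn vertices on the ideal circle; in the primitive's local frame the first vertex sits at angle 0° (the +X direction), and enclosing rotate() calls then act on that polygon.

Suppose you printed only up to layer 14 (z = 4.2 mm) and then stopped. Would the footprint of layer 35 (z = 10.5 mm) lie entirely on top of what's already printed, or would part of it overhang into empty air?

entirely on top

Compare the two slices. At z = 4.2: the r=9.5 cylinder gives a regular 32-gon of circumradius 9.5 (constant along its height) (area = (32/2)·9.500²·sin(360°/32) = 281.71 mm²); the cube at (2, 14) (footprint 14.5×25.5) is included at this height (area 369.75 mm²); Taking the first minus the rest: starting from the r=9.5 cylinder (281.71 mm²), the 14.5×25.5 cube at (2, 14) misses the remaining region (no effect) — area = 281.71 mm². At z = 10.5: the r=9.5 cylinder contributes a regular 32-gon of circumradius 9.5 (area = (32/2)·9.500²·sin(360°/32) = 281.71 mm²); the cube at (2, 14) is present — its section is the full 14.5×25.5 rectangle (area 369.75 mm²); Subtracting the remaining from the first: starting from the r=9.5 cylinder (281.71 mm²), the 14.5×25.5 cube at (2, 14) misses the remaining region (no effect) — area = 281.71 mm². Checking containment: the cross-section at z = 10.5 is a subset of the cross-section at z = 4.2.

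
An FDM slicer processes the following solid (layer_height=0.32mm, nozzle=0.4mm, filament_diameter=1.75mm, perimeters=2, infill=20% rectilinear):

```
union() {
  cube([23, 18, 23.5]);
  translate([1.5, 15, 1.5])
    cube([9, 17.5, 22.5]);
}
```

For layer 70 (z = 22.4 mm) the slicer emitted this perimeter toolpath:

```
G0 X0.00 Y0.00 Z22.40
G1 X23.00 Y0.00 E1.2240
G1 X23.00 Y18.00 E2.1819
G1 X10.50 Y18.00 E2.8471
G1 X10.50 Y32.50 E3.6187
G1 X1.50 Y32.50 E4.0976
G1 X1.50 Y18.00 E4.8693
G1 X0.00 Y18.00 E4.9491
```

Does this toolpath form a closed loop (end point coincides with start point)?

Start point (G0): (0.00, 0.00). End point (last G1): the path does not return to the start — open.

no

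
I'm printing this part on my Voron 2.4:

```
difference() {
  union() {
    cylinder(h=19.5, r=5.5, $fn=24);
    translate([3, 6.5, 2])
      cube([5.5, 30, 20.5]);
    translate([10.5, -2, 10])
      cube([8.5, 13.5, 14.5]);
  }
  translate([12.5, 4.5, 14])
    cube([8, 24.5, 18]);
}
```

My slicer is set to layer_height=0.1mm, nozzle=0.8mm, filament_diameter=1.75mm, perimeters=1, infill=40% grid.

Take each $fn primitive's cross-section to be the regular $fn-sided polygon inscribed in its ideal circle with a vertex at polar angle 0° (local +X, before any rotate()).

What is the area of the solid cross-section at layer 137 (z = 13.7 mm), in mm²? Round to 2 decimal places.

373.70 mm²

At z = 13.7 mm: the r=5.5 cylinder contributes a regular 24-gon of circumradius 5.5 (area = (24/2)·5.500²·sin(360°/24) = 93.95 mm²); the cube at (3, 6.5) is present — its section is the full 5.5×30 rectangle (area 165.00 mm²); the 8.5×13.5 cube at (10.5, -2) contributes its full rectangle (area 114.75 mm²); Merging all regions: the 3 present regions are separate (no shared area or edge), so areas and boundary lengths simply add and each stays a separate island — area = 373.70 mm²; the cube at (12.5, 4.5) does not reach this height (z outside [14, 32]); After the difference (first − rest): none of the subtracted shapes is present at this height, so that combined region is unchanged — area = 373.70 mm². Overall, the cross-section has 3 separate islands. Net area = 373.70 mm².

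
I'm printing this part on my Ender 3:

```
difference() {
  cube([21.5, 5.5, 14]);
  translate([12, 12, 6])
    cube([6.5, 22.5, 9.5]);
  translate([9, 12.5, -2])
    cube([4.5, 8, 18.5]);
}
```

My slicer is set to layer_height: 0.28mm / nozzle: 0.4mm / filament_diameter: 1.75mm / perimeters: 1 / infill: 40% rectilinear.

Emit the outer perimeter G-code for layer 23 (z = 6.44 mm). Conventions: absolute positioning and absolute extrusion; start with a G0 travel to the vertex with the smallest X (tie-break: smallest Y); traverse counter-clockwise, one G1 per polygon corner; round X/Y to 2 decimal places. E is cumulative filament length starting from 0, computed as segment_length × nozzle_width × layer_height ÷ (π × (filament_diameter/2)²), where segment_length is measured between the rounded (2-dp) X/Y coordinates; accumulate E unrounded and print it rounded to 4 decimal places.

At z = 6.44 mm: the 21.5×5.5 cube contributes its full rectangle; the cube at (12, 12) (footprint 6.5×22.5) is included at this height; the cube at (9, 12.5) (footprint 4.5×8) is included at this height; Taking the first minus the rest: starting from the 21.5×5.5 cube, the 6.5×22.5 cube at (12, 12) misses the remaining region (no effect); the 4.5×8 cube at (9, 12.5) misses the remaining region (no effect) — 1 connected region. The outline is a single polygon with 4 vertices. Extrusion per mm of travel: 0.4 × 0.28 / (π × 0.875²) = 0.046564. Accumulating E over each segment gives final E = 2.5145.

G0 X0.00 Y0.00 Z6.44
G1 X21.50 Y0.00 E1.0011
G1 X21.50 Y5.50 E1.2572
G1 X0.00 Y5.50 E2.2584
G1 X0.00 Y0.00 E2.5145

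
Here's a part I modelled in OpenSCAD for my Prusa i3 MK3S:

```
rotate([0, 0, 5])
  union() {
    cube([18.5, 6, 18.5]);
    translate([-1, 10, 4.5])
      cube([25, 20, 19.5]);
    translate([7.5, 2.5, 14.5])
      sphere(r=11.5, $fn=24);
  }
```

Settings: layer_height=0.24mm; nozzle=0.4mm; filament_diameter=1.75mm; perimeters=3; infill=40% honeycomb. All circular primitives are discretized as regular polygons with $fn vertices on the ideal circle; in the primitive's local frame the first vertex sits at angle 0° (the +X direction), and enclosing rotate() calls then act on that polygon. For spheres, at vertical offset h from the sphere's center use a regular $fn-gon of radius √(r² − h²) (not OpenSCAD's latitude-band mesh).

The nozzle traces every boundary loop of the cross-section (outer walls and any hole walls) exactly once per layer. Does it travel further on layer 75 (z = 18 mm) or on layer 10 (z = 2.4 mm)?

Layer 75 (z = 18): the 18.5×6 cube contributes its full rectangle (perimeter 49.00 mm); the 25×20 cube at (-1, 10) contributes its full rectangle (perimeter 90.00 mm); the r=11.5 sphere at (7.5, 2.5) contributes a regular 24-gon of circumradius √(11.5²−3.5²) = 10.954 (perimeter = 2·24·10.954·sin(180°/24) = 68.63 mm); Merging all regions: the regions partially overlap (shared area 146.48 mm²), so the edge portions inside another operand are dropped and the merged outline is re-measured after clipping — boundary = 125.95 mm; (rotated 5° about Z; rotation is an isometry so areas/perimeters/island counts are preserved). So its perimeter = 125.95 mm. Layer 10 (z = 2.4): the cube (footprint 18.5×6) is included at this height (perimeter 49.00 mm); the cube at (-1, 10) is not intersected at this z (z outside [4.5, 24]); the sphere at (7.5, 2.5) is not intersected at this z (|z−center|=12.100 > r=11.5); Merging all regions: only the 18.5×6 cube is present, so the union is just that shape — boundary = 49.00 mm; (rotated 5° about Z; rotation is an isometry so areas/perimeters/island counts are preserved). So its perimeter = 49.00 mm. Layer 75 is larger (125.95 vs 49.00 mm).

layer 75 (z = 18 mm)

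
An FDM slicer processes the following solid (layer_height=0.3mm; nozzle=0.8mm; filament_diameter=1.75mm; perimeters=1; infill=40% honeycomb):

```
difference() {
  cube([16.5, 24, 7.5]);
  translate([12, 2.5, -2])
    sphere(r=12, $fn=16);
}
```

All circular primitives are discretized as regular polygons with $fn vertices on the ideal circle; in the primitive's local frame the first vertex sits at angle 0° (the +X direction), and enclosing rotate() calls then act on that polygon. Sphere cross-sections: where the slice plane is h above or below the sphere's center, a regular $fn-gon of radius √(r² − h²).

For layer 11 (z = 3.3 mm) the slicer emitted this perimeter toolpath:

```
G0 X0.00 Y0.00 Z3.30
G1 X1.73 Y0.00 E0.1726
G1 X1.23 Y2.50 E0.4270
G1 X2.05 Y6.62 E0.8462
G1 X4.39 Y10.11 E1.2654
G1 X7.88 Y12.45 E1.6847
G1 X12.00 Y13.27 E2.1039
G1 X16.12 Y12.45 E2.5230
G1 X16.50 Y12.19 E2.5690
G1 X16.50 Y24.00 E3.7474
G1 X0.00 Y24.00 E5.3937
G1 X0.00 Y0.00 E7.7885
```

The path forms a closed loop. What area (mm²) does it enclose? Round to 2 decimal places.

Apply the shoelace formula to the sequence of (X, Y) vertices; enclosed area = 223.30 mm².

223.30 mm²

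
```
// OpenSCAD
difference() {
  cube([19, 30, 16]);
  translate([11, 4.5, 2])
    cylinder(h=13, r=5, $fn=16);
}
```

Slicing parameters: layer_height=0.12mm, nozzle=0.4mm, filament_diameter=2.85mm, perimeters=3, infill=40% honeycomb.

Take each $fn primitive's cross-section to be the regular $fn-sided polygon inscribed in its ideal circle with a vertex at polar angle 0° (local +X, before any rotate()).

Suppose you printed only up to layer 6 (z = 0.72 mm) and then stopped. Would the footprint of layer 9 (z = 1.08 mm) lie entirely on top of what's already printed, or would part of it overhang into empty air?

Compare the two slices. At z = 0.72: the 19×30 cube contributes its full rectangle (area 570.00 mm²); the cylinder at (11, 4.5) is not intersected at this z (z outside [2, 15]); Taking the first minus the rest: none of the subtracted shapes is present at this height, so the 19×30 cube is unchanged — area = 570.00 mm². At z = 1.08: the cube (footprint 19×30) is included at this height (area 570.00 mm²); the cylinder at (11, 4.5) is absent (z outside [2, 15]); Subtracting the remaining from the first: none of the subtracted shapes is present at this height, so the 19×30 cube is unchanged — area = 570.00 mm². Checking containment: the cross-section at z = 1.08 is a subset of the cross-section at z = 0.72.

entirely on top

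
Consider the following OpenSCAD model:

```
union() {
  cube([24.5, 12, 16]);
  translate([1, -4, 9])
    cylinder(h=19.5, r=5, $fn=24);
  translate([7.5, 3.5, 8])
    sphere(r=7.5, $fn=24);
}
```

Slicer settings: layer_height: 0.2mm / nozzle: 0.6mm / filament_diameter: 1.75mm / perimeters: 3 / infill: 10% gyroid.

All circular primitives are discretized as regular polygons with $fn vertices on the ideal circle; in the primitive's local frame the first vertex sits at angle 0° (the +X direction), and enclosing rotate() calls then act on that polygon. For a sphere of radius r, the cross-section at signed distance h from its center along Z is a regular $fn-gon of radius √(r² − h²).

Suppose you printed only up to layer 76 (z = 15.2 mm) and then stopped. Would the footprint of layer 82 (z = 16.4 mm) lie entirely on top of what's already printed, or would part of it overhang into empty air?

Compare the two slices. At z = 15.2: the 24.5×12 cube contributes its full rectangle (area 294.00 mm²); the r=5 cylinder at (1, -4) contributes a regular 24-gon of circumradius 5 (area = (24/2)·5.000²·sin(360°/24) = 77.65 mm²); the sphere at (7.5, 3.5): section is a regular 24-gon, circumradius = √(r²−h²) = √(7.5²−7.2²) = 2.100 (area = (24/2)·2.100²·sin(360°/24) = 13.70 mm²); Taking the union: the regions partially overlap — summed areas 385.34 mm² minus the doubly-counted overlap 16.59 mm² gives 368.76 mm² — area = 368.76 mm². At z = 16.4: the cube does not reach this height (z outside [0, 16]); the r=5 cylinder at (1, -4) gives a regular 24-gon of circumradius 5 (constant along its height) (area = (24/2)·5.000²·sin(360°/24) = 77.65 mm²); the sphere at (7.5, 3.5) does not reach this height (|z−center|=8.400 > r=7.5); Combining (union): only the r=5 cylinder at (1, -4) is present, so the union is just that shape — area = 77.65 mm². Checking containment: the cross-section at z = 16.4 is a subset of the cross-section at z = 15.2.

entirely on top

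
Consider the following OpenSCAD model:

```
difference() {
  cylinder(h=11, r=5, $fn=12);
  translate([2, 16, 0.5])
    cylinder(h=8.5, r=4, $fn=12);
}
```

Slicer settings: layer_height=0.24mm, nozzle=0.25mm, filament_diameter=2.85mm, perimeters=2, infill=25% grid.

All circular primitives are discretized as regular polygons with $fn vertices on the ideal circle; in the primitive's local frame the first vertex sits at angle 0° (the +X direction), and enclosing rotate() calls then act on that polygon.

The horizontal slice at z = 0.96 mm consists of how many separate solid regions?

At z = 0.96 mm: the cylinder: section is a regular 12-gon, circumradius r=5; the r=4 cylinder at (2, 16) contributes a regular 12-gon of circumradius 4; Subtracting the remaining from the first: starting from the r=5 cylinder, the r=4 cylinder at (2, 16) misses the remaining region (no effect) — 1 connected region. The result has 1 disconnected region.

1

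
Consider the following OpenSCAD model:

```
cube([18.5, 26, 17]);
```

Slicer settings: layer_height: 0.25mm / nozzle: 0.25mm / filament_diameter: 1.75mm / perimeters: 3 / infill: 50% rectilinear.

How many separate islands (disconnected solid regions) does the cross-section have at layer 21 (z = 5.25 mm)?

1

At z = 5.25 mm: the cube (footprint 18.5×26) is included at this height. Overall, the cross-section is a single solid region. Island count = 1.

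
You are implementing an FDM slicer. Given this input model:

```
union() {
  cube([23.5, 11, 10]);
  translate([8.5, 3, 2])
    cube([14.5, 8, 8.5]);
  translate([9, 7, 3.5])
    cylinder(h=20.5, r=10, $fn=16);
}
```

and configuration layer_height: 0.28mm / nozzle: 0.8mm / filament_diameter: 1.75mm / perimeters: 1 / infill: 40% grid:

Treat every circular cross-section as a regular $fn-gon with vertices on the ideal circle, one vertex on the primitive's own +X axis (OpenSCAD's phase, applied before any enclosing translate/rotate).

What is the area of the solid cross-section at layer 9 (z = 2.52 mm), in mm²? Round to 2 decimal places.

258.50 mm²

At z = 2.52 mm: the cube is present — its section is the full 23.5×11 rectangle (area 258.50 mm²); the cube at (8.5, 3) (footprint 14.5×8) is included at this height (area 116.00 mm²); the cylinder at (9, 7) does not reach this height (z outside [3.5, 24]); Combining (union): the 14.5×8 cube at (8.5, 3) lies entirely inside the 23.5×11 cube, so the union is just the 23.5×11 cube — area = 258.50 mm². Overall, the cross-section is a single solid region. Net area = 258.50 mm².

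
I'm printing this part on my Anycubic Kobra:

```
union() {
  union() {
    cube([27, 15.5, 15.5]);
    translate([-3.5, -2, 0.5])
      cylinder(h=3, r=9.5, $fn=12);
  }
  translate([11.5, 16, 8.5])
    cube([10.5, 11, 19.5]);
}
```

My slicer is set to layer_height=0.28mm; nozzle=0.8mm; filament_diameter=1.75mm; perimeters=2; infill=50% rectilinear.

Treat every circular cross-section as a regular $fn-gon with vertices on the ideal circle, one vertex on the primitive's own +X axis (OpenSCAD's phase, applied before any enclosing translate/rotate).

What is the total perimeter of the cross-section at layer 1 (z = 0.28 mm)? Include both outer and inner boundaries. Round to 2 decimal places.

At z = 0.28 mm: the 27×15.5 cube contributes its full rectangle (perimeter 85.00 mm); the cylinder at (-3.5, -2) is not intersected at this z (z outside [0.5, 3.5]); Merging all regions: only the 27×15.5 cube is present, so the union is just that shape — boundary = 85.00 mm; the cube at (11.5, 16) is not intersected at this z (z outside [8.5, 28]); Combining (union): only the result so far is present, so the union is just that shape — boundary = 85.00 mm. Overall, the cross-section is a single solid region. Total boundary length (outer) = 85.00 mm.

85.00 mm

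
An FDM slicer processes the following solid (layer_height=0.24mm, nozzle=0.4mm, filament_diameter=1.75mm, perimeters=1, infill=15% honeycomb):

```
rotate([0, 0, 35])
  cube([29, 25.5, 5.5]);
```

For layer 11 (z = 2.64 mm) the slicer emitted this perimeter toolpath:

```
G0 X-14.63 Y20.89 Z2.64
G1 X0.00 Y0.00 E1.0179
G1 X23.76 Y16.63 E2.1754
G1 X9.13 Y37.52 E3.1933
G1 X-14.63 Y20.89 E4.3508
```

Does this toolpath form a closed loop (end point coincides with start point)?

Start point (G0): (-14.63, 20.89). End point (last G1): the path returns to the start — closed.

yes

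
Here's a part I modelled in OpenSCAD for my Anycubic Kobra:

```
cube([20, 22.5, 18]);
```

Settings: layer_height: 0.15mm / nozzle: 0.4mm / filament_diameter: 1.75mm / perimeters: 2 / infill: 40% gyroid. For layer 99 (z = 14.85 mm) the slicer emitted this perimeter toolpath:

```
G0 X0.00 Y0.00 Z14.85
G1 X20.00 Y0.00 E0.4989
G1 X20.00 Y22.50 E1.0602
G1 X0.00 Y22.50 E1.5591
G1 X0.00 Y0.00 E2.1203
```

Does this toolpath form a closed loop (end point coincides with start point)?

yes

Start point (G0): (0.00, 0.00). End point (last G1): the path returns to the start — closed.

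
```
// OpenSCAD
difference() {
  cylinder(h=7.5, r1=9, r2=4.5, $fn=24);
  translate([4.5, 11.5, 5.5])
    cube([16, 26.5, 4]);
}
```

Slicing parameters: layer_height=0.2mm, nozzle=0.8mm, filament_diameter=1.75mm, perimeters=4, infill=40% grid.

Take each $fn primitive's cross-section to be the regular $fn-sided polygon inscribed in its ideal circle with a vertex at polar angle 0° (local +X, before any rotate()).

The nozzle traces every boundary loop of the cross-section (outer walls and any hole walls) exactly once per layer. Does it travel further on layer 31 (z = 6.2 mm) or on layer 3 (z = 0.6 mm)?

Layer 31 (z = 6.2): the cone: at t=0.827 of its height the radius interpolates to r₁+(r₂−r₁)t = 5.280, giving a regular 24-gon of that circumradius (perimeter = 2·24·5.280·sin(180°/24) = 33.08 mm); the cube at (4.5, 11.5) (footprint 16×26.5) is included at this height (perimeter 85.00 mm); Taking the first minus the rest: starting from the cone, the 16×26.5 cube at (4.5, 11.5) misses the remaining region (no effect) — boundary = 33.08 mm. So its perimeter = 33.08 mm. Layer 3 (z = 0.6): the cone (r1=9→r2=4.5) has section circumradius 8.640 here — a regular 24-gon (perimeter = 2·24·8.640·sin(180°/24) = 54.13 mm); the cube at (4.5, 11.5) is not intersected at this z (z outside [5.5, 9.5]); After the difference (first − rest): none of the subtracted shapes is present at this height, so the cone is unchanged — boundary = 54.13 mm. So its perimeter = 54.13 mm. Layer 3 is larger (54.13 vs 33.08 mm).

layer 3 (z = 0.6 mm)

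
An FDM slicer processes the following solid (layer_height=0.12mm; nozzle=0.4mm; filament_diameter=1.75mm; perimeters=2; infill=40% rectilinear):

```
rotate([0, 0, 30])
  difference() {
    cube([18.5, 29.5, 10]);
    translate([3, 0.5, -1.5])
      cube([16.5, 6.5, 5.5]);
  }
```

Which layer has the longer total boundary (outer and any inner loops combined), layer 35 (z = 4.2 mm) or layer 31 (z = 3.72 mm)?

Layer 35 (z = 4.2): the 18.5×29.5 cube contributes its full rectangle (perimeter 96.00 mm); the cube at (3, 0.5) is absent (z outside [-1.5, 4]); After the difference (first − rest): none of the subtracted shapes is present at this height, so the 18.5×29.5 cube is unchanged — boundary = 96.00 mm; (rotated 30° about Z; rotation is an isometry so areas/perimeters/island counts are preserved). So its perimeter = 96.00 mm. Layer 31 (z = 3.72): the 18.5×29.5 cube contributes its full rectangle (perimeter 96.00 mm); the cube at (3, 0.5) is present — its section is the full 16.5×6.5 rectangle (perimeter 46.00 mm); After the difference (first − rest): starting from the 18.5×29.5 cube, the 16.5×6.5 cube at (3, 0.5) partially overlaps it — only the 100.75 mm² overlap (of its 107.25 mm²) is removed, clipping the outline — boundary = 127.00 mm; (rotated 30° about Z; rotation is an isometry so areas/perimeters/island counts are preserved). So its perimeter = 127.00 mm. Layer 31 is larger (127.00 vs 96.00 mm).

layer 31 (z = 3.72 mm)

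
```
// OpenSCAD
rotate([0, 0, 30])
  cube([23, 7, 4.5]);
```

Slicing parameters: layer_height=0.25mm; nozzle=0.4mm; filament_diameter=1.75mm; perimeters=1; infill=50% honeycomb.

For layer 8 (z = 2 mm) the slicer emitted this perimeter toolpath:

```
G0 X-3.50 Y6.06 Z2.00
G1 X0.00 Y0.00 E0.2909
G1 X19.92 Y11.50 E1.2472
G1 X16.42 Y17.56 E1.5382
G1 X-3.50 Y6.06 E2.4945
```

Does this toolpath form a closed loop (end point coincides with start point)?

Start point (G0): (-3.50, 6.06). End point (last G1): the path returns to the start — closed.

yes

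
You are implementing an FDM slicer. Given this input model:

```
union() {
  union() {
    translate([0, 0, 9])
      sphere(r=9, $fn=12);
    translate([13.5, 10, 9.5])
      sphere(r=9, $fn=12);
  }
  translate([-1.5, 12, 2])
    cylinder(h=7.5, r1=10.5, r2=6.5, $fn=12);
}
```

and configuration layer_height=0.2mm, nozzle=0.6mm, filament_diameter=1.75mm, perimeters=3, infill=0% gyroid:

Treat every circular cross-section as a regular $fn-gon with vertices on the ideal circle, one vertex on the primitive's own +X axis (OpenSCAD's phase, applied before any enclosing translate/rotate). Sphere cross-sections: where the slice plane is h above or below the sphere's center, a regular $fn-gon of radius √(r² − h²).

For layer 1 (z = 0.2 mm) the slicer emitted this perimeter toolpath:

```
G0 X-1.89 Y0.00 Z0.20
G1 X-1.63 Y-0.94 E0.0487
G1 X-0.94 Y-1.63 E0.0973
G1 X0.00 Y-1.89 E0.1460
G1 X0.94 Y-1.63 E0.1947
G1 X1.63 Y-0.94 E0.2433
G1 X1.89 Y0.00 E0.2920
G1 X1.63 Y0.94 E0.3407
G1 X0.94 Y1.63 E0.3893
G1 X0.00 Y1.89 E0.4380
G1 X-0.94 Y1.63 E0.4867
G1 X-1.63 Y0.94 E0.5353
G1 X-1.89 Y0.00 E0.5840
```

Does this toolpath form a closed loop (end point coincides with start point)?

yes

Start point (G0): (-1.89, 0.00). End point (last G1): the path returns to the start — closed.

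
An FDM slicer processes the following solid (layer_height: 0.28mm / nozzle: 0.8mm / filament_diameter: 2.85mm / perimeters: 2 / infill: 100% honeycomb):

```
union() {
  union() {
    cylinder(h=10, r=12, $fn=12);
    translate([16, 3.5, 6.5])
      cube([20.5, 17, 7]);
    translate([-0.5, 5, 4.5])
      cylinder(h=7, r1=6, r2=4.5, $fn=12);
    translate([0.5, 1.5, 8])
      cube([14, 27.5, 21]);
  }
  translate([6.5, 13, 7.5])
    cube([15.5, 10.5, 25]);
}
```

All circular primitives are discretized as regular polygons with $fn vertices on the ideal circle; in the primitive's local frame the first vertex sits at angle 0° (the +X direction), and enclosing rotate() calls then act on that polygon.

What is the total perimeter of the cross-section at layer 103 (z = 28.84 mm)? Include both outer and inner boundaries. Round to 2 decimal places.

98.00 mm

At z = 28.84 mm: the cylinder is absent (z outside [0, 10]); the cube at (16, 3.5) is absent (z outside [6.5, 13.5]); the cone at (-0.5, 5) does not reach this height (z outside [4.5, 11.5]); the cube at (0.5, 1.5) is present — its section is the full 14×27.5 rectangle (perimeter 83.00 mm); Taking the union: only the 14×27.5 cube at (0.5, 1.5) is present, so the union is just that shape — boundary = 83.00 mm; the cube at (6.5, 13) (footprint 15.5×10.5) is included at this height (perimeter 52.00 mm); Combining (union): the regions partially overlap (shared area 84.00 mm²), so the edge portions inside another operand are dropped and the merged outline is re-measured after clipping — boundary = 98.00 mm. Overall, the cross-section is a single solid region. Total boundary length (outer) = 98.00 mm.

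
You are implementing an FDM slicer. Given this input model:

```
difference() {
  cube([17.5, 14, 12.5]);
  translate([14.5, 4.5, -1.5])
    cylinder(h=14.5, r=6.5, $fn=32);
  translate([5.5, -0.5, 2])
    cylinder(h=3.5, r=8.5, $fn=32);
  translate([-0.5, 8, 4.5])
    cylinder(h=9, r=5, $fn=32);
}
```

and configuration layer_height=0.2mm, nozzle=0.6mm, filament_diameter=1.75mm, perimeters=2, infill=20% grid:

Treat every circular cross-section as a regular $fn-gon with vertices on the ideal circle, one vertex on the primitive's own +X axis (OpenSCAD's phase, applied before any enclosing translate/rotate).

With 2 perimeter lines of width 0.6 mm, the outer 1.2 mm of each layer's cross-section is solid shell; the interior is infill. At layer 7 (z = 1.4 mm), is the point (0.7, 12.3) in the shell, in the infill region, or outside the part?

shell

At z = 1.4 mm: the cube (footprint 17.5×14) is included at this height; the cylinder at (14.5, 4.5): section is a regular 32-gon, circumradius r=6.5; the cylinder at (5.5, -0.5) does not reach this height (z outside [2, 5.5]); the cylinder at (-0.5, 8) does not reach this height (z outside [4.5, 13.5]); After the difference (first − rest): starting from the 17.5×14 cube, the r=6.5 cylinder at (14.5, 4.5) partially overlaps it — only the 91.79 mm² overlap (of its 131.88 mm²) is removed, clipping the outline — 1 connected region. Overall, the cross-section is a single solid region. The nearest boundary edge runs (0.00, 0.00)→(0.00, 14.00); distance from the point to it = 0.70 mm. The point is inside the cross-section, 0.70 mm from the nearest boundary — within the 1.2 mm shell band (2 × 0.6).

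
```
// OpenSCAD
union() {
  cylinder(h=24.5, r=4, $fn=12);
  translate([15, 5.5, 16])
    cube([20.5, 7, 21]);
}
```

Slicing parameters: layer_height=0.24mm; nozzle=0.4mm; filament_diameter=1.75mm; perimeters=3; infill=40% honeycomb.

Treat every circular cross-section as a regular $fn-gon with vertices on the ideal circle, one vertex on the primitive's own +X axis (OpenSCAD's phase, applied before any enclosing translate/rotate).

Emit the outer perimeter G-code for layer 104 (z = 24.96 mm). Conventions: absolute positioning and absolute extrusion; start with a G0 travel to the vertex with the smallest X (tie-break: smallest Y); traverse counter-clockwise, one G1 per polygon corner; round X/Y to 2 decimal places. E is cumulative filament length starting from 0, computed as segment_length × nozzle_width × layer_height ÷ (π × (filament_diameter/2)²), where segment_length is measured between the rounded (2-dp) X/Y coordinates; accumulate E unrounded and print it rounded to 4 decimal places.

G0 X15.00 Y5.50 Z24.96
G1 X35.50 Y5.50 E0.8182
G1 X35.50 Y12.50 E1.0976
G1 X15.00 Y12.50 E1.9158
G1 X15.00 Y5.50 E2.1952

At z = 24.96 mm: the cylinder does not reach this height (z outside [0, 24.5]); the cube at (15, 5.5) is present — its section is the full 20.5×7 rectangle; Taking the union: only the 20.5×7 cube at (15, 5.5) is present, so the union is just that shape — 1 connected region. The outline is a single polygon with 4 vertices. Extrusion per mm of travel: 0.4 × 0.24 / (π × 0.875²) = 0.039912. Accumulating E over each segment gives final E = 2.1952.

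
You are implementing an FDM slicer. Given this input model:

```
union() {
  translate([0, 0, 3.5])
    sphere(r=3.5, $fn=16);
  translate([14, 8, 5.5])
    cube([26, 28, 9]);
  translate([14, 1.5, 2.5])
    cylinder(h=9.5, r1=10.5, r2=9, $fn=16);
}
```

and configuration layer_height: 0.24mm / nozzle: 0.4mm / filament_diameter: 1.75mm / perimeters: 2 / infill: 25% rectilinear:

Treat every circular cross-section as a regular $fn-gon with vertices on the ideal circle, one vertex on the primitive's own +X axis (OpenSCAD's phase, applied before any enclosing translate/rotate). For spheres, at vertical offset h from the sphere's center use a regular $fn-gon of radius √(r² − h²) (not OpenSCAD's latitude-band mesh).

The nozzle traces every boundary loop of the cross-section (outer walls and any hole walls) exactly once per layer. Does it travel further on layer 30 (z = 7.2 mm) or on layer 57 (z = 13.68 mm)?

Layer 30 (z = 7.2): the sphere does not reach this height (|z−center|=3.700 > r=3.5); the cube at (14, 8) (footprint 26×28) is included at this height (perimeter 108.00 mm); the cone at (14, 1.5) (r1=10.5→r2=9) has section circumradius 9.758 here — a regular 16-gon (perimeter = 2·16·9.758·sin(180°/16) = 60.92 mm); Merging all regions: the regions partially overlap (shared area 15.45 mm²), so the edge portions inside another operand are dropped and the merged outline is re-measured after clipping — boundary = 150.40 mm. So its perimeter = 150.40 mm. Layer 57 (z = 13.68): the sphere is absent (|z−center|=10.180 > r=3.5); the 26×28 cube at (14, 8) contributes its full rectangle (perimeter 108.00 mm); the cone at (14, 1.5) is not intersected at this z (z outside [2.5, 12]); Combining (union): only the 26×28 cube at (14, 8) is present, so the union is just that shape — boundary = 108.00 mm. So its perimeter = 108.00 mm. Layer 30 is larger (150.40 vs 108.00 mm).

layer 30 (z = 7.2 mm)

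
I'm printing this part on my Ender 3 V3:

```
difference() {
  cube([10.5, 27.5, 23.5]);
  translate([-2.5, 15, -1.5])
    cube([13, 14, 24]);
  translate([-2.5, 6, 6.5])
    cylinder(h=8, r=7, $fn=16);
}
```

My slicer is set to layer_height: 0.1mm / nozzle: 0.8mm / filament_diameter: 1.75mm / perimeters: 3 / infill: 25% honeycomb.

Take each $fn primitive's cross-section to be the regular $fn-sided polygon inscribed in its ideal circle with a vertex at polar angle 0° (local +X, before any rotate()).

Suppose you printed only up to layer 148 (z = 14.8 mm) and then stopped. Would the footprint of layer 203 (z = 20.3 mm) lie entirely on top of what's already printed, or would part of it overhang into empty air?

entirely on top

Compare the two slices. At z = 14.8: the cube is present — its section is the full 10.5×27.5 rectangle (area 288.75 mm²); the cube at (-2.5, 15) (footprint 13×14) is included at this height (area 182.00 mm²); the cylinder at (-2.5, 6) is not intersected at this z (z outside [6.5, 14.5]); After the difference (first − rest): starting from the 10.5×27.5 cube (288.75 mm²), the 13×14 cube at (-2.5, 15) partially overlaps it — only the 131.25 mm² overlap (of its 182.00 mm²) is removed, clipping the outline — area = 157.50 mm². At z = 20.3: the cube is present — its section is the full 10.5×27.5 rectangle (area 288.75 mm²); the cube at (-2.5, 15) (footprint 13×14) is included at this height (area 182.00 mm²); the cylinder at (-2.5, 6) does not reach this height (z outside [6.5, 14.5]); After the difference (first − rest): starting from the 10.5×27.5 cube (288.75 mm²), the 13×14 cube at (-2.5, 15) partially overlaps it — only the 131.25 mm² overlap (of its 182.00 mm²) is removed, clipping the outline — area = 157.50 mm². Checking containment: the cross-section at z = 20.3 is a subset of the cross-section at z = 14.8.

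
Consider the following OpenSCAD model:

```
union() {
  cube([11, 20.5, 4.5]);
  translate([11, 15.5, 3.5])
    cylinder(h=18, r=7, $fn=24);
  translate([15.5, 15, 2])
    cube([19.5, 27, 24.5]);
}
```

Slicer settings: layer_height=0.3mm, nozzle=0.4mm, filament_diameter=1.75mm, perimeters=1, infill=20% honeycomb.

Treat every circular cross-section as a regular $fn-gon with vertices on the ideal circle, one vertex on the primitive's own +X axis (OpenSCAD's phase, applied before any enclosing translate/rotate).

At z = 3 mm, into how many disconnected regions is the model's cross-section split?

2

At z = 3 mm: the cube is present — its section is the full 11×20.5 rectangle; the cylinder at (11, 15.5) is not intersected at this z (z outside [3.5, 21.5]); the 19.5×27 cube at (15.5, 15) contributes its full rectangle; Combining (union): the 2 present regions are separate (no shared area or edge), so areas and boundary lengths simply add and each stays a separate island — 2 connected regions. The result has 2 disconnected regions.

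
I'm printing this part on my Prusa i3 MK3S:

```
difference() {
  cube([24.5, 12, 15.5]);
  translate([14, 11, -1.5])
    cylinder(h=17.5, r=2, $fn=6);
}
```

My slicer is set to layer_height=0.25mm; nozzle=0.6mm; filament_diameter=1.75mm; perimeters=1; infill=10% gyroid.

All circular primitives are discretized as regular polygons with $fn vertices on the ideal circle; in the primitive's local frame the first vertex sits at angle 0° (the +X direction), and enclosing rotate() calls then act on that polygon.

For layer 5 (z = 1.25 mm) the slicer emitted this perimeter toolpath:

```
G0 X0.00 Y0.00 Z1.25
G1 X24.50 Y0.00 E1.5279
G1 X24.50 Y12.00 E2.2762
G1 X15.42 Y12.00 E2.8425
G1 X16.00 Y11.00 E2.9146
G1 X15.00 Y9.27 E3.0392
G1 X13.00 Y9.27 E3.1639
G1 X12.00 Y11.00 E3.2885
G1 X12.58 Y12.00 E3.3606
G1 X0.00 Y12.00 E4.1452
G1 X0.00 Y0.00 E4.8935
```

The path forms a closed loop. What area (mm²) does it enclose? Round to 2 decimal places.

Apply the shoelace formula to the sequence of (X, Y) vertices; enclosed area = 285.39 mm².

285.39 mm²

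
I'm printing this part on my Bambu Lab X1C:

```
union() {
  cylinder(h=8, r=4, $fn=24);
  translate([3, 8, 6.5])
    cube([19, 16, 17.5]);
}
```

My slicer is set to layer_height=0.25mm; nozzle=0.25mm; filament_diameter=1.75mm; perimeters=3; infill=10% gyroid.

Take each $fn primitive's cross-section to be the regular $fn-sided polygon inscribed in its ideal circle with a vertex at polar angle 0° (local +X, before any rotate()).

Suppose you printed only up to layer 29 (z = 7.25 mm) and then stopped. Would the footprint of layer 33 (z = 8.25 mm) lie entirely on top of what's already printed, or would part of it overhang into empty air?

entirely on top

Compare the two slices. At z = 7.25: the cylinder: section is a regular 24-gon, circumradius r=4 (area = (24/2)·4.000²·sin(360°/24) = 49.69 mm²); the cube at (3, 8) (footprint 19×16) is included at this height (area 304.00 mm²); Merging all regions: the 2 present regions are separate (no shared area or edge), so areas and boundary lengths simply add and each stays a separate island — area = 353.69 mm². At z = 8.25: the cylinder is not intersected at this z (z outside [0, 8]); the cube at (3, 8) (footprint 19×16) is included at this height (area 304.00 mm²); Taking the union: only the 19×16 cube at (3, 8) is present, so the union is just that shape — area = 304.00 mm². Checking containment: the cross-section at z = 8.25 is a subset of the cross-section at z = 7.25.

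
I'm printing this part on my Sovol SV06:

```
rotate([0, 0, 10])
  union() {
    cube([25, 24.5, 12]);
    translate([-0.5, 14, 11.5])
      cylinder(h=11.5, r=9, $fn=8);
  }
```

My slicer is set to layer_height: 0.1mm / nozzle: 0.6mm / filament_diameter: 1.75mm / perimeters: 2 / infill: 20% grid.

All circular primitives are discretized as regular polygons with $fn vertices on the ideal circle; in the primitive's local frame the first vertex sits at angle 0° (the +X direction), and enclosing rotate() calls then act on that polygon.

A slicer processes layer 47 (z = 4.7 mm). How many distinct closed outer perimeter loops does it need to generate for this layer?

1

At z = 4.7 mm: the 25×24.5 cube contributes its full rectangle; the cylinder at (-0.5, 14) does not reach this height (z outside [11.5, 23]); Merging all regions: only the 25×24.5 cube is present, so the union is just that shape — 1 connected region; (rotated 10° about Z; rotation is an isometry so areas/perimeters/island counts are preserved). The result has 1 disconnected region.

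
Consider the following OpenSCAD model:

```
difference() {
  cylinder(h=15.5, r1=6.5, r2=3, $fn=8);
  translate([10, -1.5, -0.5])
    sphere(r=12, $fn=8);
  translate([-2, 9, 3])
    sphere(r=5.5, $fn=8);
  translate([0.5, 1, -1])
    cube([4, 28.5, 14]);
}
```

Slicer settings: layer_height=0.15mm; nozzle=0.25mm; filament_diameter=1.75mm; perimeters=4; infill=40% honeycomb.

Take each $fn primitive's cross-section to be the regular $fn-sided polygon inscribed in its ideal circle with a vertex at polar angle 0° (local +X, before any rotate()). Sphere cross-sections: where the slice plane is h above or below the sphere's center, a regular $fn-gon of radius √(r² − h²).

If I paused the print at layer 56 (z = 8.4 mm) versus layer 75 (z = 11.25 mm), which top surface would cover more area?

layer 56 (z = 8.4 mm)

Layer 56 (z = 8.4): the cone: at t=0.542 of its height the radius interpolates to r₁+(r₂−r₁)t = 4.603, giving a regular 8-gon of that circumradius (area = (8/2)·4.603²·sin(360°/8) = 59.93 mm²); the sphere at (10, -1.5): section is a regular 8-gon, circumradius = √(r²−h²) = √(12²−8.9²) = 8.049 (area = (8/2)·8.049²·sin(360°/8) = 183.25 mm²); the sphere at (-2, 9): section is a regular 8-gon, circumradius = √(r²−h²) = √(5.5²−5.4²) = 1.044 (area = (8/2)·1.044²·sin(360°/8) = 3.08 mm²); the 4×28.5 cube at (0.5, 1) contributes its full rectangle (area 114.00 mm²); Subtracting the remaining from the first: starting from the cone (59.93 mm²), the r=12 sphere at (10, -1.5) partially overlaps it — only the 7.88 mm² overlap (of its 183.25 mm²) is removed, clipping the outline; the r=5.5 sphere at (-2, 9) misses the remaining region (no effect); the 4×28.5 cube at (0.5, 1) partially overlaps it — only the 7.96 mm² overlap (of its 114.00 mm²) is removed, clipping the outline — area = 44.08 mm². So its area = 44.08 mm². Layer 75 (z = 11.25): the cone (r1=6.5→r2=3) has section circumradius 3.960 here — a regular 8-gon (area = (8/2)·3.960²·sin(360°/8) = 44.35 mm²); the sphere at (10, -1.5): section is a regular 8-gon, circumradius = √(r²−h²) = √(12²−11.75²) = 2.437 (area = (8/2)·2.437²·sin(360°/8) = 16.79 mm²); the sphere at (-2, 9) is not intersected at this z (|z−center|=8.250 > r=5.5); the cube at (0.5, 1) (footprint 4×28.5) is included at this height (area 114.00 mm²); After the difference (first − rest): starting from the cone (44.35 mm²), the r=12 sphere at (10, -1.5) misses the remaining region (no effect); the 4×28.5 cube at (0.5, 1) partially overlaps it — only the 5.91 mm² overlap (of its 114.00 mm²) is removed, clipping the outline — area = 38.44 mm². So its area = 38.44 mm². Layer 56 is larger (44.08 vs 38.44 mm²).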